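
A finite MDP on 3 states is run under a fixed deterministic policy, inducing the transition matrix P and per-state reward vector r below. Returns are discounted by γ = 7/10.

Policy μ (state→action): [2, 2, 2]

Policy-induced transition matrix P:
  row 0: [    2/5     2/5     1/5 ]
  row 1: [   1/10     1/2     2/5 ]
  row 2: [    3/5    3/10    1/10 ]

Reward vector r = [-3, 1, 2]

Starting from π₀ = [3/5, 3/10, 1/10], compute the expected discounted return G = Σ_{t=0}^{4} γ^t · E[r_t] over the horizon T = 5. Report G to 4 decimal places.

t=0: π = [0.6000, 0.3000, 0.1000], E[r] = -1.3000, γ^t·E[r] = -1.300000, running G = -1.300000
t=1: π = [0.3300, 0.4200, 0.2500], E[r] = -0.0700, γ^t·E[r] = -0.049000, running G = -1.349000
t=2: π = [0.3240, 0.4170, 0.2590], E[r] = -0.0370, γ^t·E[r] = -0.018130, running G = -1.367130
t=3: π = [0.3267, 0.4158, 0.2575], E[r] = -0.0493, γ^t·E[r] = -0.016910, running G = -1.384040
t=4: π = [0.3268, 0.4158, 0.2574], E[r] = -0.0496, γ^t·E[r] = -0.011916, running G = -1.395956

G = -1.3960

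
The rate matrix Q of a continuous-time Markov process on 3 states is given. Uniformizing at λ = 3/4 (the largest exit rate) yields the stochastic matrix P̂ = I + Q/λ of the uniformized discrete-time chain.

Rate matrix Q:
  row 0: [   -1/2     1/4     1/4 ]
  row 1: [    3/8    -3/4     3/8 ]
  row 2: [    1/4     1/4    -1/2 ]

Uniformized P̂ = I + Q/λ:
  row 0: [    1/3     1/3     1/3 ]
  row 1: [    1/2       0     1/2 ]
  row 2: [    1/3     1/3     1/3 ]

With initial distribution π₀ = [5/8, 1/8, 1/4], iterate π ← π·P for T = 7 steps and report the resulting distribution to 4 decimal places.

t=0: π = [0.6250, 0.1250, 0.2500]
t=1: π = [0.3542, 0.2917, 0.3542]
t=2: π = [0.3819, 0.2361, 0.3819]
t=3: π = [0.3727, 0.2546, 0.3727]
t=4: π = [0.3758, 0.2485, 0.3758]
t=5: π = [0.3747, 0.2505, 0.3747]
t=6: π = [0.3751, 0.2498, 0.3751]
t=7: π = [0.3750, 0.2501, 0.3750]

π = [0.3750, 0.2501, 0.3750]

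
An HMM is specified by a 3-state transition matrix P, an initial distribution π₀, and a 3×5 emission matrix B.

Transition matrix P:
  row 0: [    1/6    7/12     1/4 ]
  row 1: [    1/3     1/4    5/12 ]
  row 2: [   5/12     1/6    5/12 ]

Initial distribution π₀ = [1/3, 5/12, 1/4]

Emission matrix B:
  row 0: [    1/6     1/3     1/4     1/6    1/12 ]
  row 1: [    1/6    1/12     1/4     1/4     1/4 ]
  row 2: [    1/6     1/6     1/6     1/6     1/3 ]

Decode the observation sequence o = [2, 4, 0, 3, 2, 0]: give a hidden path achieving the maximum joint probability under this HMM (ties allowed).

path = [1, 2, 0, 1, 0, 1]

t=0: δ = [8.333e-02, 1.042e-01, 4.167e-02]  (obs o_0=2)
t=1: δ = [2.894e-03, 1.215e-02, 1.447e-02]  ψ = [1, 0, 1]  (obs o_1=4)
t=2: δ = [1.005e-03, 5.064e-04, 1.005e-03]  ψ = [2, 1, 2]  (obs o_2=0)
t=3: δ = [6.977e-05, 1.465e-04, 6.977e-05]  ψ = [2, 0, 2]  (obs o_3=3)
t=4: δ = [1.221e-05, 1.017e-05, 1.017e-05]  ψ = [1, 0, 1]  (obs o_4=2)
t=5: δ = [7.066e-07, 1.187e-06, 7.066e-07]  ψ = [2, 0, 1]  (obs o_5=0)
backtrack: best end state = 1; path = [1, 2, 0, 1, 0, 1]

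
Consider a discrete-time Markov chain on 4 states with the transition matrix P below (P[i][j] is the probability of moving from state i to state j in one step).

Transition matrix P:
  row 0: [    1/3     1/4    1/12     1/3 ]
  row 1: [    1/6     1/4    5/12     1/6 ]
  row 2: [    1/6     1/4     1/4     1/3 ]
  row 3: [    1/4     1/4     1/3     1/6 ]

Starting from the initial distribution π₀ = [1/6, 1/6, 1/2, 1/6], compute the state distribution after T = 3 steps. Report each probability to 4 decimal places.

π = [0.2245, 0.2500, 0.2747, 0.2508]

t=0: π = [0.1667, 0.1667, 0.5000, 0.1667]
t=1: π = [0.2083, 0.2500, 0.2639, 0.2778]
t=2: π = [0.2245, 0.2500, 0.2801, 0.2454]
t=3: π = [0.2245, 0.2500, 0.2747, 0.2508]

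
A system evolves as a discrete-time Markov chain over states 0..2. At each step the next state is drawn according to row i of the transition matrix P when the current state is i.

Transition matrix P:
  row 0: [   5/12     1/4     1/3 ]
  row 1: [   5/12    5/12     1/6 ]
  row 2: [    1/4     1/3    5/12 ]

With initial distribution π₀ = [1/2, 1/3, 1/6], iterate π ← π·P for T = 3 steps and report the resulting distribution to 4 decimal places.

π = [0.3659, 0.3300, 0.3041]

t=0: π = [0.5000, 0.3333, 0.1667]
t=1: π = [0.3889, 0.3194, 0.2917]
t=2: π = [0.3681, 0.3275, 0.3044]
t=3: π = [0.3659, 0.3300, 0.3041]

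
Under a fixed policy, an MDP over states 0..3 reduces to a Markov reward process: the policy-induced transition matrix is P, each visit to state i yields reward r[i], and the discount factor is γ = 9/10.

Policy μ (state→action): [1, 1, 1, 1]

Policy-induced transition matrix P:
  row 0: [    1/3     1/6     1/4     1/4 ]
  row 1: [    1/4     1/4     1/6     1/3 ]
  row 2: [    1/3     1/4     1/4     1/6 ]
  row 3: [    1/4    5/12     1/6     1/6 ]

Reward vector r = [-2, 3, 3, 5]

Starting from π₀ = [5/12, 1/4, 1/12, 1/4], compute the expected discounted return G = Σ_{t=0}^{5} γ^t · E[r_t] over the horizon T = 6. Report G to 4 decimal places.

G = 8.8441

t=0: π = [0.4167, 0.2500, 0.0833, 0.2500], E[r] = 1.4167, γ^t·E[r] = 1.416667, running G = 1.416667
t=1: π = [0.2917, 0.2569, 0.2083, 0.2431], E[r] = 2.0278, γ^t·E[r] = 1.825000, running G = 3.241667
t=2: π = [0.2917, 0.2662, 0.2083, 0.2338], E[r] = 2.0093, γ^t·E[r] = 1.627500, running G = 4.869167
t=3: π = [0.2917, 0.2647, 0.2083, 0.2353], E[r] = 2.0123, γ^t·E[r] = 1.467000, running G = 6.336167
t=4: π = [0.2917, 0.2649, 0.2083, 0.2351], E[r] = 2.0118, γ^t·E[r] = 1.319963, running G = 7.656129
t=5: π = [0.2917, 0.2649, 0.2083, 0.2351], E[r] = 2.0119, γ^t·E[r] = 1.188017, running G = 8.844146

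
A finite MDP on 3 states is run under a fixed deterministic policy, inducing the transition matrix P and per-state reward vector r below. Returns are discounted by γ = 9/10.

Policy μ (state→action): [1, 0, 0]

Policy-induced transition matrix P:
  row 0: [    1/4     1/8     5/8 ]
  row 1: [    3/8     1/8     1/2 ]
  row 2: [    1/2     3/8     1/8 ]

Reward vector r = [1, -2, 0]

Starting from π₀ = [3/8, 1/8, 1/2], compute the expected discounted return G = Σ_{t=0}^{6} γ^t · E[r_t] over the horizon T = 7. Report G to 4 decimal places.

t=0: π = [0.3750, 0.1250, 0.5000], E[r] = 0.1250, γ^t·E[r] = 0.125000, running G = 0.125000
t=1: π = [0.3906, 0.2500, 0.3594], E[r] = -0.1094, γ^t·E[r] = -0.098438, running G = 0.026563
t=2: π = [0.3711, 0.2148, 0.4141], E[r] = -0.0586, γ^t·E[r] = -0.047461, running G = -0.020898
t=3: π = [0.3804, 0.2285, 0.3911], E[r] = -0.0767, γ^t·E[r] = -0.055885, running G = -0.076784
t=4: π = [0.3763, 0.2228, 0.4009], E[r] = -0.0692, γ^t·E[r] = -0.045411, running G = -0.122195
t=5: π = [0.3781, 0.2252, 0.3967], E[r] = -0.0724, γ^t·E[r] = -0.042735, running G = -0.164930
t=6: π = [0.3773, 0.2242, 0.3985], E[r] = -0.0710, γ^t·E[r] = -0.037746, running G = -0.202676

G = -0.2027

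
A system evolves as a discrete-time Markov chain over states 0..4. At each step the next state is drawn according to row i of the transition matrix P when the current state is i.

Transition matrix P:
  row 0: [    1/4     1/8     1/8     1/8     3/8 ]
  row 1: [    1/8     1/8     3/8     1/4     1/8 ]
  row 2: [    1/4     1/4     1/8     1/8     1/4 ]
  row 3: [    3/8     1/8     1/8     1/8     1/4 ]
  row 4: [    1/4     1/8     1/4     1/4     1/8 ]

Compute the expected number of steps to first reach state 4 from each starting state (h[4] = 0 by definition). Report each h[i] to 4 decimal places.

First-step conditioning: h[4] = 0; for i ≠ 4, h[i] = 1 + Σ_k P[i][k]·h[k].
  h[0] = 1 + 1/4·h[0] + 1/8·h[1] + 1/8·h[2] + 1/8·h[3]
  h[1] = 1 + 1/8·h[0] + 1/8·h[1] + 3/8·h[2] + 1/4·h[3]
  h[2] = 1 + 1/4·h[0] + 1/4·h[1] + 1/8·h[2] + 1/8·h[3]
  h[3] = 1 + 3/8·h[0] + 1/8·h[1] + 1/8·h[2] + 1/8·h[3]
Solving the 4×4 linear system over states ≠ 4 gives exactly h = [3968/1193, 5184/1193, 4616/1193, 4464/1193, 0] (h[4] = 0 is the target).

h = [3.3261, 4.3453, 3.8692, 3.7418, 0.0000]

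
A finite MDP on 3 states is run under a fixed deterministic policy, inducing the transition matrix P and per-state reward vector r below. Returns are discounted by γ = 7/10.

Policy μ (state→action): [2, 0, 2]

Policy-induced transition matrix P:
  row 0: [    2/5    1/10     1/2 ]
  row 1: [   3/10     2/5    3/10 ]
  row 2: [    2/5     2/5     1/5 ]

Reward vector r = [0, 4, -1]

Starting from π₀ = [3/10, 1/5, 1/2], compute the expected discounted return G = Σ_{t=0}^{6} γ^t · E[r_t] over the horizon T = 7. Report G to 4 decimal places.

G = 2.0512

t=0: π = [0.3000, 0.2000, 0.5000], E[r] = 0.3000, γ^t·E[r] = 0.300000, running G = 0.300000
t=1: π = [0.3800, 0.3100, 0.3100], E[r] = 0.9300, γ^t·E[r] = 0.651000, running G = 0.951000
t=2: π = [0.3690, 0.2860, 0.3450], E[r] = 0.7990, γ^t·E[r] = 0.391510, running G = 1.342510
t=3: π = [0.3714, 0.2893, 0.3393], E[r] = 0.8179, γ^t·E[r] = 0.280540, running G = 1.623050
t=4: π = [0.3711, 0.2886, 0.3404], E[r] = 0.8140, γ^t·E[r] = 0.195434, running G = 1.818484
t=5: π = [0.3711, 0.2887, 0.3402], E[r] = 0.8145, γ^t·E[r] = 0.136899, running G = 1.955383
t=6: π = [0.3711, 0.2887, 0.3402], E[r] = 0.8144, γ^t·E[r] = 0.095816, running G = 2.051199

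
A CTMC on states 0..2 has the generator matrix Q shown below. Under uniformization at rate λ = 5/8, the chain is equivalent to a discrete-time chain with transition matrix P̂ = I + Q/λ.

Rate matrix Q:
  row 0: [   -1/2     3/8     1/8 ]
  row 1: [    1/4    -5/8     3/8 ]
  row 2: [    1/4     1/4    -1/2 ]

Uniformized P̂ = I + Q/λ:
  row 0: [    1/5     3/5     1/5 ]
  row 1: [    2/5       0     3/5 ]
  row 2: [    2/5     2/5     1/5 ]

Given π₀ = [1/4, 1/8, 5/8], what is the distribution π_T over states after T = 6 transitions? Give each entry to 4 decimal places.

t=0: π = [0.2500, 0.1250, 0.6250]
t=1: π = [0.3500, 0.4000, 0.2500]
t=2: π = [0.3300, 0.3100, 0.3600]
t=3: π = [0.3340, 0.3420, 0.3240]
t=4: π = [0.3332, 0.3300, 0.3368]
t=5: π = [0.3334, 0.3346, 0.3320]
t=6: π = [0.3333, 0.3328, 0.3339]

π = [0.3333, 0.3328, 0.3339]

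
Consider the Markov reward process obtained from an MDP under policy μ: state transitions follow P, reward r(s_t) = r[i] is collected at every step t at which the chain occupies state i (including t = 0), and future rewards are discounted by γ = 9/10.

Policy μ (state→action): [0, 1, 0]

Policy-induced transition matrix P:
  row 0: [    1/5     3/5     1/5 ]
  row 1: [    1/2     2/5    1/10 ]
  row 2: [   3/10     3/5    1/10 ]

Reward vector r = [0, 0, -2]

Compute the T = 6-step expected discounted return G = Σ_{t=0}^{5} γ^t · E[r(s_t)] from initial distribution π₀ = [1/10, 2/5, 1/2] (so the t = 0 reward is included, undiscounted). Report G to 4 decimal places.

G = -1.9591

t=0: π = [0.1000, 0.4000, 0.5000], E[r] = -1.0000, γ^t·E[r] = -1.000000, running G = -1.000000
t=1: π = [0.3700, 0.5200, 0.1100], E[r] = -0.2200, γ^t·E[r] = -0.198000, running G = -1.198000
t=2: π = [0.3670, 0.4960, 0.1370], E[r] = -0.2740, γ^t·E[r] = -0.221940, running G = -1.419940
t=3: π = [0.3625, 0.5008, 0.1367], E[r] = -0.2734, γ^t·E[r] = -0.199309, running G = -1.619249
t=4: π = [0.3639, 0.4998, 0.1363], E[r] = -0.2725, γ^t·E[r] = -0.178787, running G = -1.798036
t=5: π = [0.3636, 0.5000, 0.1364], E[r] = -0.2728, γ^t·E[r] = -0.161075, running G = -1.959111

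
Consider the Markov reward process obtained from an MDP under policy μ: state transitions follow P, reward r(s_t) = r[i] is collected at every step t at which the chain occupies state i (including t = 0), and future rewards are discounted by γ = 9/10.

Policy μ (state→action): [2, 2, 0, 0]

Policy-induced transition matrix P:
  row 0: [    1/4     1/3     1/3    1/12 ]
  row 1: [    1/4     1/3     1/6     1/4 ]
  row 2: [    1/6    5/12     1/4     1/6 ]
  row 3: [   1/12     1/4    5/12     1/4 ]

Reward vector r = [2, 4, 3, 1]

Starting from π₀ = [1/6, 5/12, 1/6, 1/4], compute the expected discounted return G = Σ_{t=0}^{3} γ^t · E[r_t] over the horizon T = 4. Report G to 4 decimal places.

t=0: π = [0.1667, 0.4167, 0.1667, 0.2500], E[r] = 2.7500, γ^t·E[r] = 2.750000, running G = 2.750000
t=1: π = [0.1944, 0.3264, 0.2708, 0.2083], E[r] = 2.7153, γ^t·E[r] = 2.443750, running G = 5.193750
t=2: π = [0.1927, 0.3385, 0.2737, 0.1950], E[r] = 2.7558, γ^t·E[r] = 2.232188, running G = 7.425938
t=3: π = [0.1947, 0.3399, 0.2704, 0.1951], E[r] = 2.7551, γ^t·E[r] = 2.008441, running G = 9.434379

G = 9.4344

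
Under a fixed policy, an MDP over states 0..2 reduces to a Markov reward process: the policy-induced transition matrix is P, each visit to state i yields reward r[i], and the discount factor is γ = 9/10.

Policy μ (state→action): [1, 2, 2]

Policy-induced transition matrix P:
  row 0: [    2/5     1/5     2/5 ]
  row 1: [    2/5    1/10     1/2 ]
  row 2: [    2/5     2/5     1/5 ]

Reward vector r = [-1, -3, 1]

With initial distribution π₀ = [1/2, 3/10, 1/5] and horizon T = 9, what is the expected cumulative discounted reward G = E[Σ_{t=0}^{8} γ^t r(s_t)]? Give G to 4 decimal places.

G = -5.1193

t=0: π = [0.5000, 0.3000, 0.2000], E[r] = -1.2000, γ^t·E[r] = -1.200000, running G = -1.200000
t=1: π = [0.4000, 0.2100, 0.3900], E[r] = -0.6400, γ^t·E[r] = -0.576000, running G = -1.776000
t=2: π = [0.4000, 0.2570, 0.3430], E[r] = -0.8280, γ^t·E[r] = -0.670680, running G = -2.446680
t=3: π = [0.4000, 0.2429, 0.3571], E[r] = -0.7716, γ^t·E[r] = -0.562496, running G = -3.009176
t=4: π = [0.4000, 0.2471, 0.3529], E[r] = -0.7885, γ^t·E[r] = -0.517348, running G = -3.526524
t=5: π = [0.4000, 0.2459, 0.3541], E[r] = -0.7834, γ^t·E[r] = -0.462616, running G = -3.989140
t=6: π = [0.4000, 0.2462, 0.3538], E[r] = -0.7850, γ^t·E[r] = -0.417164, running G = -4.406304
t=7: π = [0.4000, 0.2461, 0.3539], E[r] = -0.7845, γ^t·E[r] = -0.375229, running G = -4.781532
t=8: π = [0.4000, 0.2462, 0.3538], E[r] = -0.7846, γ^t·E[r] = -0.337765, running G = -5.119297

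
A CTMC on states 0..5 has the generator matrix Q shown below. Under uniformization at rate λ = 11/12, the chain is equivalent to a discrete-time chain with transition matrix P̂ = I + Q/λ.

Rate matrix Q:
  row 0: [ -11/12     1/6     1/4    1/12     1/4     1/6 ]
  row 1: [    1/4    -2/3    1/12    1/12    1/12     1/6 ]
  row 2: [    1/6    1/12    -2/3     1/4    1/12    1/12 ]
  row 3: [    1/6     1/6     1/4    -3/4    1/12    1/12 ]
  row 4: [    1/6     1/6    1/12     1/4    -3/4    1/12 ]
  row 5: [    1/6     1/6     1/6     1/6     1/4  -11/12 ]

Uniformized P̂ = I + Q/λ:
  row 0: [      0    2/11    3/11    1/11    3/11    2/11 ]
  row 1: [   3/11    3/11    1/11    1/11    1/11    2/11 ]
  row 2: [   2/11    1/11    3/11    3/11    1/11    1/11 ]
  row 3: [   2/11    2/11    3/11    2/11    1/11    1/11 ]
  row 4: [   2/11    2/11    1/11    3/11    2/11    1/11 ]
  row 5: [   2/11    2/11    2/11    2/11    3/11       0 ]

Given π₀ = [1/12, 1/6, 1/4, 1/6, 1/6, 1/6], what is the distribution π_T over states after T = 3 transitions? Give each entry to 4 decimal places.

t=0: π = [0.0833, 0.1667, 0.2500, 0.1667, 0.1667, 0.1667]
t=1: π = [0.1818, 0.1742, 0.1970, 0.1970, 0.1515, 0.0985]
t=2: π = [0.1646, 0.1798, 0.2045, 0.1811, 0.1556, 0.1143]
t=3: π = [0.1682, 0.1796, 0.2014, 0.1833, 0.1558, 0.1118]

π = [0.1682, 0.1796, 0.2014, 0.1833, 0.1558, 0.1118]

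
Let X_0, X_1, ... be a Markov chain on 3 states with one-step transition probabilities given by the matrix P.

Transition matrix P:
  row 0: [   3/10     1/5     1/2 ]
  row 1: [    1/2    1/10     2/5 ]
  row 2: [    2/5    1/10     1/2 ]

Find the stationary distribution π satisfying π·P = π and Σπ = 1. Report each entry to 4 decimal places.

π = [0.3761, 0.1376, 0.4862]

Balance equations π_j = Σ_i π_i·P[i][j]:
  π_0 = 3/10·π_0 + 1/2·π_1 + 2/5·π_2
  π_1 = 1/5·π_0 + 1/10·π_1 + 1/10·π_2
  normalize: π_0 + π_1 + π_2 = 1
Solving the linear system gives exactly π = [41/109, 15/109, 53/109].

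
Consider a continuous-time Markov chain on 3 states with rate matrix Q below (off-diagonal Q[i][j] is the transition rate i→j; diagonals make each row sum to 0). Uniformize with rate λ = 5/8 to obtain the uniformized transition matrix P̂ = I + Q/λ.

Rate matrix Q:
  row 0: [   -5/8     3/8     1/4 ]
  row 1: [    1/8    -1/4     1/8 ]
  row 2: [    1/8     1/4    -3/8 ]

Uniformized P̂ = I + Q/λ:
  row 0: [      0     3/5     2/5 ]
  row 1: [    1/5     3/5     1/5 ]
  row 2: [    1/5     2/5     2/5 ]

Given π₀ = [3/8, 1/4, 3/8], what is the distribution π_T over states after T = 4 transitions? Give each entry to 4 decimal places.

t=0: π = [0.3750, 0.2500, 0.3750]
t=1: π = [0.1250, 0.5250, 0.3500]
t=2: π = [0.1750, 0.5300, 0.2950]
t=3: π = [0.1650, 0.5410, 0.2940]
t=4: π = [0.1670, 0.5412, 0.2918]

π = [0.1670, 0.5412, 0.2918]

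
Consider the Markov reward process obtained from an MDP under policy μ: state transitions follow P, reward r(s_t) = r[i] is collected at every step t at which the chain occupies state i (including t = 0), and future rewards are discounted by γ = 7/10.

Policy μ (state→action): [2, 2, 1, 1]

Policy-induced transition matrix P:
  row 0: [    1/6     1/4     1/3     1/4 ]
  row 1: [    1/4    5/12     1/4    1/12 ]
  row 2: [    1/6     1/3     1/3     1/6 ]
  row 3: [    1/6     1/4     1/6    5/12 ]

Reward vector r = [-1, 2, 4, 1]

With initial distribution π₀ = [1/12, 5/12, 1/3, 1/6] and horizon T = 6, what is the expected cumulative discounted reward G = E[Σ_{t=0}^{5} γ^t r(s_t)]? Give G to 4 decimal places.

t=0: π = [0.0833, 0.4167, 0.3333, 0.1667], E[r] = 2.2500, γ^t·E[r] = 2.250000, running G = 2.250000
t=1: π = [0.2014, 0.3472, 0.2708, 0.1806], E[r] = 1.7569, γ^t·E[r] = 1.229861, running G = 3.479861
t=2: π = [0.1956, 0.3304, 0.2743, 0.1997], E[r] = 1.7622, γ^t·E[r] = 0.863455, running G = 4.343316
t=3: π = [0.1942, 0.3279, 0.2725, 0.2053], E[r] = 1.7571, γ^t·E[r] = 0.602682, running G = 4.945998
t=4: π = [0.1940, 0.3274, 0.2718, 0.2069], E[r] = 1.7547, γ^t·E[r] = 0.421309, running G = 5.367306
t=5: π = [0.1939, 0.3272, 0.2716, 0.2073], E[r] = 1.7540, γ^t·E[r] = 0.294802, running G = 5.662109

G = 5.6621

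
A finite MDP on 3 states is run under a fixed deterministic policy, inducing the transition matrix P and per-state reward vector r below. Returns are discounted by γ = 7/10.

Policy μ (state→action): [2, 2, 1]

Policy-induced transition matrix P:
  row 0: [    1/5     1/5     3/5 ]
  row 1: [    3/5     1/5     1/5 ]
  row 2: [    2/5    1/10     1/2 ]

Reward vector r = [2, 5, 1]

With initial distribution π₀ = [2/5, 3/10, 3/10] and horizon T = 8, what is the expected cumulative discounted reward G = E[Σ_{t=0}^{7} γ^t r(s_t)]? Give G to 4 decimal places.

t=0: π = [0.4000, 0.3000, 0.3000], E[r] = 2.6000, γ^t·E[r] = 2.600000, running G = 2.600000
t=1: π = [0.3800, 0.1700, 0.4500], E[r] = 2.0600, γ^t·E[r] = 1.442000, running G = 4.042000
t=2: π = [0.3580, 0.1550, 0.4870], E[r] = 1.9780, γ^t·E[r] = 0.969220, running G = 5.011220
t=3: π = [0.3594, 0.1513, 0.4893], E[r] = 1.9646, γ^t·E[r] = 0.673858, running G = 5.685078
t=4: π = [0.3584, 0.1511, 0.4906], E[r] = 1.9627, γ^t·E[r] = 0.471235, running G = 6.156312
t=5: π = [0.3585, 0.1509, 0.4905], E[r] = 1.9623, γ^t·E[r] = 0.329807, running G = 6.486119
t=6: π = [0.3585, 0.1509, 0.4906], E[r] = 1.9623, γ^t·E[r] = 0.230860, running G = 6.716979
t=7: π = [0.3585, 0.1509, 0.4906], E[r] = 1.9623, γ^t·E[r] = 0.161601, running G = 6.878580

G = 6.8786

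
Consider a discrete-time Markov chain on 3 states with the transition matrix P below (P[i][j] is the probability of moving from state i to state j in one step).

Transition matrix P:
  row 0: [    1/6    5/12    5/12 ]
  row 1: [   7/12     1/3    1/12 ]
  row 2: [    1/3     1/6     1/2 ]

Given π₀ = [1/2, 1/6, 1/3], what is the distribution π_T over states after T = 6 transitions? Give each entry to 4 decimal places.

t=0: π = [0.5000, 0.1667, 0.3333]
t=1: π = [0.2917, 0.3194, 0.3889]
t=2: π = [0.3646, 0.2928, 0.3426]
t=3: π = [0.3458, 0.3066, 0.3476]
t=4: π = [0.3524, 0.3042, 0.3434]
t=5: π = [0.3507, 0.3055, 0.3439]
t=6: π = [0.3513, 0.3052, 0.3435]

π = [0.3513, 0.3052, 0.3435]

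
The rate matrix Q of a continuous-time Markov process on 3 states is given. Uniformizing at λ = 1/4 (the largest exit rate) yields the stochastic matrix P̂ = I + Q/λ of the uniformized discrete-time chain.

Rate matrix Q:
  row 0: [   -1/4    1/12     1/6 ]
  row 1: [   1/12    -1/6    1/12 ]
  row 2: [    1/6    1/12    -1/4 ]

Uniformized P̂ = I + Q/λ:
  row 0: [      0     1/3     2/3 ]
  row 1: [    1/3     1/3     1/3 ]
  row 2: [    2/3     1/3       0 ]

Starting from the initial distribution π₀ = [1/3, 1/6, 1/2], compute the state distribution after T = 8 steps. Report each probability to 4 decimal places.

π = [0.3301, 0.3333, 0.3366]

t=0: π = [0.3333, 0.1667, 0.5000]
t=1: π = [0.3889, 0.3333, 0.2778]
t=2: π = [0.2963, 0.3333, 0.3704]
t=3: π = [0.3580, 0.3333, 0.3086]
t=4: π = [0.3169, 0.3333, 0.3498]
t=5: π = [0.3443, 0.3333, 0.3224]
t=6: π = [0.3260, 0.3333, 0.3406]
t=7: π = [0.3382, 0.3333, 0.3285]
t=8: π = [0.3301, 0.3333, 0.3366]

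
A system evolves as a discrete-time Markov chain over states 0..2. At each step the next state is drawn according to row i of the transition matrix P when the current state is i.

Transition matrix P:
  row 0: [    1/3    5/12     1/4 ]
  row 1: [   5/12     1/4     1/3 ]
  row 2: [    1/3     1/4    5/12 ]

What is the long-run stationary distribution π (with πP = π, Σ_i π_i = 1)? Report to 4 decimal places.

π = [0.3592, 0.3099, 0.3310]

Balance equations π_j = Σ_i π_i·P[i][j]:
  π_0 = 1/3·π_0 + 5/12·π_1 + 1/3·π_2
  π_1 = 5/12·π_0 + 1/4·π_1 + 1/4·π_2
  normalize: π_0 + π_1 + π_2 = 1
Solving the linear system gives exactly π = [51/142, 22/71, 47/142].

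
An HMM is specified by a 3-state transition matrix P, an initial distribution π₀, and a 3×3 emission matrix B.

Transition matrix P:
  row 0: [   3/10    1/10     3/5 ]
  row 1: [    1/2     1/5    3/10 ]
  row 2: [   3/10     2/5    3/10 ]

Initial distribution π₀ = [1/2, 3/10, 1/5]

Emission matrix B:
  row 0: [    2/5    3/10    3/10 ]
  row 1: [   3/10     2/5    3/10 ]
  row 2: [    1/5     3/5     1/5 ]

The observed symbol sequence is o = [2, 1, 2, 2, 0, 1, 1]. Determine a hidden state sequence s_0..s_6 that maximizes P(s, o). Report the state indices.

t=0: δ = [1.500e-01, 9.000e-02, 4.000e-02]  (obs o_0=2)
t=1: δ = [1.350e-02, 7.200e-03, 5.400e-02]  ψ = [0, 1, 0]  (obs o_1=1)
t=2: δ = [4.860e-03, 6.480e-03, 3.240e-03]  ψ = [2, 2, 2]  (obs o_2=2)
t=3: δ = [9.720e-04, 3.888e-04, 5.832e-04]  ψ = [1, 1, 0]  (obs o_3=2)
t=4: δ = [1.166e-04, 6.998e-05, 1.166e-04]  ψ = [0, 2, 0]  (obs o_4=0)
t=5: δ = [1.050e-05, 1.866e-05, 4.199e-05]  ψ = [0, 2, 0]  (obs o_5=1)
t=6: δ = [3.779e-06, 6.718e-06, 7.558e-06]  ψ = [2, 2, 2]  (obs o_6=1)
backtrack: best end state = 2; path = [0, 2, 1, 0, 0, 2, 2]

path = [0, 2, 1, 0, 0, 2, 2]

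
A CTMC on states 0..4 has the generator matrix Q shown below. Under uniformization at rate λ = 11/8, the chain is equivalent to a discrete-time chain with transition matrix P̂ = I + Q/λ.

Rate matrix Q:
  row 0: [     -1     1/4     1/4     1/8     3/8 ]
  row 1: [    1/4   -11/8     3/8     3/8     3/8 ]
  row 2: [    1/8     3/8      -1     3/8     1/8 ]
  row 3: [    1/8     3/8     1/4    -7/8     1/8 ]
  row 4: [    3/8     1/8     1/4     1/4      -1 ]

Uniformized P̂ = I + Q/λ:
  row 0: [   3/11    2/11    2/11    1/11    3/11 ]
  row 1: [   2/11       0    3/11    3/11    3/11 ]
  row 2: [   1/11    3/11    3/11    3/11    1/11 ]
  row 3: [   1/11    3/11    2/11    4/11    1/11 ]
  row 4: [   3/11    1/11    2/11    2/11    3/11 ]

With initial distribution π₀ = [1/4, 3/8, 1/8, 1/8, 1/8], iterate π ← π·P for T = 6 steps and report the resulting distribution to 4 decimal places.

t=0: π = [0.2500, 0.3750, 0.1250, 0.1250, 0.1250]
t=1: π = [0.1932, 0.1250, 0.2273, 0.2273, 0.2273]
t=2: π = [0.1787, 0.1798, 0.2138, 0.2376, 0.1901]
t=3: π = [0.1743, 0.1729, 0.2176, 0.2446, 0.1906]
t=4: π = [0.1730, 0.1751, 0.2173, 0.2459, 0.1887]
t=5: π = [0.1726, 0.1749, 0.2175, 0.2465, 0.1885]
t=6: π = [0.1725, 0.1751, 0.2175, 0.2466, 0.1884]

π = [0.1725, 0.1751, 0.2175, 0.2466, 0.1884]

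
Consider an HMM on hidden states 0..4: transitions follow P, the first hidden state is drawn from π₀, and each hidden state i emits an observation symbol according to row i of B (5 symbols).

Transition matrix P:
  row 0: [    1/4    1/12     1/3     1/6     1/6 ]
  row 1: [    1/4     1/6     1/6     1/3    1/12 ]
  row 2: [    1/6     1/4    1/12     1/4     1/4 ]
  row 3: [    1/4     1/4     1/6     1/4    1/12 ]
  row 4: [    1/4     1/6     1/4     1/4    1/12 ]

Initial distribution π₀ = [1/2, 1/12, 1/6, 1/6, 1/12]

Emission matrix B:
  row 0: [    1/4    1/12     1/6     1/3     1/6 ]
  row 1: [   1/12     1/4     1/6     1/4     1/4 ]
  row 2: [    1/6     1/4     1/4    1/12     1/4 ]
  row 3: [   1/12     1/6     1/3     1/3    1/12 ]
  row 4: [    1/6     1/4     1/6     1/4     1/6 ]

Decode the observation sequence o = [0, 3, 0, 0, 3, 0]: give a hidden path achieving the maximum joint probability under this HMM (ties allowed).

t=0: δ = [1.250e-01, 6.944e-03, 2.778e-02, 1.389e-02, 1.389e-02]  (obs o_0=0)
t=1: δ = [1.042e-02, 2.604e-03, 3.472e-03, 6.944e-03, 5.208e-03]  ψ = [0, 0, 0, 0, 0]  (obs o_1=3)
t=2: δ = [6.510e-04, 1.447e-04, 5.787e-04, 1.447e-04, 2.894e-04]  ψ = [0, 3, 0, 0, 0]  (obs o_2=0)
t=3: δ = [4.069e-05, 1.206e-05, 3.617e-05, 1.206e-05, 2.411e-05]  ψ = [0, 2, 0, 2, 2]  (obs o_3=0)
t=4: δ = [3.391e-06, 2.261e-06, 1.130e-06, 3.014e-06, 2.261e-06]  ψ = [0, 2, 0, 2, 2]  (obs o_4=3)
t=5: δ = [2.119e-07, 6.279e-08, 1.884e-07, 6.279e-08, 9.419e-08]  ψ = [0, 3, 0, 1, 0]  (obs o_5=0)
backtrack: best end state = 0; path = [0, 0, 0, 0, 0, 0]

path = [0, 0, 0, 0, 0, 0]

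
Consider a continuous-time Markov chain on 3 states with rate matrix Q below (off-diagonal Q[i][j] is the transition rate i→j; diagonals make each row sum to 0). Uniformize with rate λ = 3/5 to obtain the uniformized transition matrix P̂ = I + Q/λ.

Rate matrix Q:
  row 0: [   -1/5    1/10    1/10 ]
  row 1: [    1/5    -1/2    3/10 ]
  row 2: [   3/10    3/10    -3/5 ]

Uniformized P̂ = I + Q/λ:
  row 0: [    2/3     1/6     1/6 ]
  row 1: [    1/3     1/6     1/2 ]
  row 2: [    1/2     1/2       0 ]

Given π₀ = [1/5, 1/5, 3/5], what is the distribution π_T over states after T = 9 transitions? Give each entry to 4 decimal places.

t=0: π = [0.2000, 0.2000, 0.6000]
t=1: π = [0.5000, 0.3667, 0.1333]
t=2: π = [0.5222, 0.2111, 0.2667]
t=3: π = [0.5519, 0.2556, 0.1926]
t=4: π = [0.5494, 0.2309, 0.2198]
t=5: π = [0.5531, 0.2399, 0.2070]
t=6: π = [0.5522, 0.2357, 0.2121]
t=7: π = [0.5528, 0.2374, 0.2099]
t=8: π = [0.5526, 0.2366, 0.2108]
t=9: π = [0.5527, 0.2369, 0.2104]

π = [0.5527, 0.2369, 0.2104]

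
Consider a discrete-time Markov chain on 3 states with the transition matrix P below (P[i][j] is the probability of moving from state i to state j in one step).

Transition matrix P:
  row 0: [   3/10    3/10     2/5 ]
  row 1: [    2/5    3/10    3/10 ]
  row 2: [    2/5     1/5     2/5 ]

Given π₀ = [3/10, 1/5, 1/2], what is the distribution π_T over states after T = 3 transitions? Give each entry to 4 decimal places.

π = [0.3637, 0.2625, 0.3738]

t=0: π = [0.3000, 0.2000, 0.5000]
t=1: π = [0.3700, 0.2500, 0.3800]
t=2: π = [0.3630, 0.2620, 0.3750]
t=3: π = [0.3637, 0.2625, 0.3738]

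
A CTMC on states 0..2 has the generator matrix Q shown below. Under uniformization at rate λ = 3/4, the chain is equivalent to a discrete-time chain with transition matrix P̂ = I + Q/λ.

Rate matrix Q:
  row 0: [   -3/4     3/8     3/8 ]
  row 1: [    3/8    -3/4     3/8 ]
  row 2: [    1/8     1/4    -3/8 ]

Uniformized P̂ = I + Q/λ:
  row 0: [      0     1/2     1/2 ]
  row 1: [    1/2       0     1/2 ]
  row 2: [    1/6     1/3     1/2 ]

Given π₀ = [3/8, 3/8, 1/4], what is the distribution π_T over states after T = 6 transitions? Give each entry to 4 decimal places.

t=0: π = [0.3750, 0.3750, 0.2500]
t=1: π = [0.2292, 0.2708, 0.5000]
t=2: π = [0.2188, 0.2813, 0.5000]
t=3: π = [0.2240, 0.2760, 0.5000]
t=4: π = [0.2214, 0.2786, 0.5000]
t=5: π = [0.2227, 0.2773, 0.5000]
t=6: π = [0.2220, 0.2780, 0.5000]

π = [0.2220, 0.2780, 0.5000]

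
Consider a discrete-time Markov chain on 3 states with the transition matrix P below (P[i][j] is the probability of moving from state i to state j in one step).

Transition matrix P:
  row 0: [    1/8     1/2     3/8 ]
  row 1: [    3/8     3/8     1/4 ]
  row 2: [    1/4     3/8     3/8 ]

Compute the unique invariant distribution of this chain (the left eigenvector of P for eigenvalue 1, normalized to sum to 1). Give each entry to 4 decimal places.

π = [0.2676, 0.4085, 0.3239]

Balance equations π_j = Σ_i π_i·P[i][j]:
  π_0 = 1/8·π_0 + 3/8·π_1 + 1/4·π_2
  π_1 = 1/2·π_0 + 3/8·π_1 + 3/8·π_2
  normalize: π_0 + π_1 + π_2 = 1
Solving the linear system gives exactly π = [19/71, 29/71, 23/71].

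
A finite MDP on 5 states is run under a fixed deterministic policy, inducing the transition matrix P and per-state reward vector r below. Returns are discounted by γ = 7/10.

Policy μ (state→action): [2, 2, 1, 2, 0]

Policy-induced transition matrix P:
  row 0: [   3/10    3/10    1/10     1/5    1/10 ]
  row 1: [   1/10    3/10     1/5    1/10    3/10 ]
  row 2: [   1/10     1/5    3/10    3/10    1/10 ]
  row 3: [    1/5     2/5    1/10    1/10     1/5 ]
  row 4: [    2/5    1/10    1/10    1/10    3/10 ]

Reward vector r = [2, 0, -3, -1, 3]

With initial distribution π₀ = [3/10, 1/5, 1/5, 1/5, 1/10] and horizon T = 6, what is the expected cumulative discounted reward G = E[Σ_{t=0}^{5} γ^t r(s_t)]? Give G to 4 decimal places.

G = 0.8565

t=0: π = [0.3000, 0.2000, 0.2000, 0.2000, 0.1000], E[r] = 0.1000, γ^t·E[r] = 0.100000, running G = 0.100000
t=1: π = [0.2100, 0.2800, 0.1600, 0.1700, 0.1800], E[r] = 0.3100, γ^t·E[r] = 0.217000, running G = 0.317000
t=2: π = [0.2130, 0.2650, 0.1600, 0.1530, 0.2090], E[r] = 0.4200, γ^t·E[r] = 0.205800, running G = 0.522800
t=3: π = [0.2206, 0.2575, 0.1585, 0.1533, 0.2101], E[r] = 0.4427, γ^t·E[r] = 0.151846, running G = 0.674646
t=4: π = [0.2225, 0.2575, 0.1575, 0.1538, 0.2089], E[r] = 0.4454, γ^t·E[r] = 0.106941, running G = 0.781587
t=5: π = [0.2225, 0.2579, 0.1572, 0.1537, 0.2086], E[r] = 0.4455, γ^t·E[r] = 0.074879, running G = 0.856466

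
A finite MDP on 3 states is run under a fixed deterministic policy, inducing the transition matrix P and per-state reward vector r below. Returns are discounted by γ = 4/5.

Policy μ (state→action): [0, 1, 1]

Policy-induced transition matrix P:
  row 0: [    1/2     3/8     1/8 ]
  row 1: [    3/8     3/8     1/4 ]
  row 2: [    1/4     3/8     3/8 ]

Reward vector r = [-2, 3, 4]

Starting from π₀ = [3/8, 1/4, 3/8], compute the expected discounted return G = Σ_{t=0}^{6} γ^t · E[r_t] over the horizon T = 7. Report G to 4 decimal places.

t=0: π = [0.3750, 0.2500, 0.3750], E[r] = 1.5000, γ^t·E[r] = 1.500000, running G = 1.500000
t=1: π = [0.3750, 0.3750, 0.2500], E[r] = 1.3750, γ^t·E[r] = 1.100000, running G = 2.600000
t=2: π = [0.3906, 0.3750, 0.2344], E[r] = 1.2813, γ^t·E[r] = 0.820000, running G = 3.420000
t=3: π = [0.3945, 0.3750, 0.2305], E[r] = 1.2578, γ^t·E[r] = 0.644000, running G = 4.064000
t=4: π = [0.3955, 0.3750, 0.2295], E[r] = 1.2520, γ^t·E[r] = 0.512800, running G = 4.576800
t=5: π = [0.3958, 0.3750, 0.2292], E[r] = 1.2505, γ^t·E[r] = 0.409760, running G = 4.986560
t=6: π = [0.3958, 0.3750, 0.2292], E[r] = 1.2501, γ^t·E[r] = 0.327712, running G = 5.314272

G = 5.3143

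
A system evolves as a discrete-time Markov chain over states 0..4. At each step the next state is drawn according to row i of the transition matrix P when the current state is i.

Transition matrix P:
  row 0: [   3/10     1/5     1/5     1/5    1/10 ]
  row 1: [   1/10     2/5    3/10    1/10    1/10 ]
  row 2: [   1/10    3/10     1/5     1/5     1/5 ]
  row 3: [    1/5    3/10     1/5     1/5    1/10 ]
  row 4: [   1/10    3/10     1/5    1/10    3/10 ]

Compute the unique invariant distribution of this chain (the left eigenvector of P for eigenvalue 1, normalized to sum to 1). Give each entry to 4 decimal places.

π = [0.1441, 0.3173, 0.2317, 0.1529, 0.1540]

Balance equations π_j = Σ_i π_i·P[i][j]:
  π_0 = 3/10·π_0 + 1/10·π_1 + 1/10·π_2 + 1/5·π_3 + 1/10·π_4
  π_1 = 1/5·π_0 + 2/5·π_1 + 3/10·π_2 + 3/10·π_3 + 3/10·π_4
  π_2 = 1/5·π_0 + 3/10·π_1 + 1/5·π_2 + 1/5·π_3 + 1/5·π_4
  π_3 = 1/5·π_0 + 1/10·π_1 + 1/5·π_2 + 1/5·π_3 + 1/10·π_4
  normalize: π_0 + π_1 + π_2 + π_3 + π_4 = 1
Solving the linear system gives exactly π = [921/6391, 2028/6391, 1481/6391, 977/6391, 984/6391].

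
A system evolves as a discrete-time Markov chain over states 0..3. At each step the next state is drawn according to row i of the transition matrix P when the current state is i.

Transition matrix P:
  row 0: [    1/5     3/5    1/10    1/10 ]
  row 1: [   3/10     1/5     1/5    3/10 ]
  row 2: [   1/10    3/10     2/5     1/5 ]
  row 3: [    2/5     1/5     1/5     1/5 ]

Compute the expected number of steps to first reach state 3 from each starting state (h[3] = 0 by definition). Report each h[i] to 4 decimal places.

First-step conditioning: h[3] = 0; for i ≠ 3, h[i] = 1 + Σ_k P[i][k]·h[k].
  h[0] = 1 + 1/5·h[0] + 3/5·h[1] + 1/10·h[2]
  h[1] = 1 + 3/10·h[0] + 1/5·h[1] + 1/5·h[2]
  h[2] = 1 + 1/10·h[0] + 3/10·h[1] + 2/5·h[2]
Solving the 3×3 linear system over states ≠ 3 gives exactly h = [1010/199, 860/199, 930/199, 0] (h[3] = 0 is the target).

h = [5.0754, 4.3216, 4.6734, 0.0000]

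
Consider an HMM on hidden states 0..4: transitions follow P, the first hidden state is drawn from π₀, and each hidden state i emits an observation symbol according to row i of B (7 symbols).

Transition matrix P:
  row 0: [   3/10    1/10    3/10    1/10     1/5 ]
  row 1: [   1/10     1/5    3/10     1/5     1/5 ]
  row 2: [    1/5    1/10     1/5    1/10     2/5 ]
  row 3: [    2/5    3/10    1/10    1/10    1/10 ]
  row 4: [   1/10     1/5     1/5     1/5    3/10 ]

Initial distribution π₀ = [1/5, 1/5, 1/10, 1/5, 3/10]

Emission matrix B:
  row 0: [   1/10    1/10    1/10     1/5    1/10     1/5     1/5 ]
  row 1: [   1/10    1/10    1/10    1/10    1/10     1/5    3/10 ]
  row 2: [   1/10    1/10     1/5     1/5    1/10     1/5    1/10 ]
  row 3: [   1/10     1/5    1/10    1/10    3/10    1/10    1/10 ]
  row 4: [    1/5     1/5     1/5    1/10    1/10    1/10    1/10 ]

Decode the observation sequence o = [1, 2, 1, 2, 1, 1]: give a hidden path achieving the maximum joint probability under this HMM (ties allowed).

path = [4, 4, 4, 4, 4, 4]

t=0: δ = [2.000e-02, 2.000e-02, 1.000e-02, 4.000e-02, 6.000e-02]  (obs o_0=1)
t=1: δ = [1.600e-03, 1.200e-03, 2.400e-03, 1.200e-03, 3.600e-03]  ψ = [3, 3, 4, 4, 4]  (obs o_1=2)
t=2: δ = [4.800e-05, 7.200e-05, 7.200e-05, 1.440e-04, 2.160e-04]  ψ = [0, 4, 4, 4, 4]  (obs o_2=1)
t=3: δ = [5.760e-06, 4.320e-06, 8.640e-06, 4.320e-06, 1.296e-05]  ψ = [3, 3, 4, 4, 4]  (obs o_3=2)
t=4: δ = [1.728e-07, 2.592e-07, 2.592e-07, 5.184e-07, 7.776e-07]  ψ = [0, 4, 4, 4, 4]  (obs o_4=1)
t=5: δ = [2.074e-08, 1.555e-08, 1.555e-08, 3.110e-08, 4.666e-08]  ψ = [3, 3, 4, 4, 4]  (obs o_5=1)
backtrack: best end state = 4; path = [4, 4, 4, 4, 4, 4]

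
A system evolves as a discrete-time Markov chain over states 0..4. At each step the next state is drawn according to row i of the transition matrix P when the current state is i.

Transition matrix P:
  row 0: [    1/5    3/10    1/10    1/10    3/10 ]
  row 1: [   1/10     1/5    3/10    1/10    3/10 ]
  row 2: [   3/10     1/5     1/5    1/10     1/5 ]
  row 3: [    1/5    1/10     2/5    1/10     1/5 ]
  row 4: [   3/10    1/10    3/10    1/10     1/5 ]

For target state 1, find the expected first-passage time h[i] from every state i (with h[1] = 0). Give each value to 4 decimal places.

First-step conditioning: h[1] = 0; for i ≠ 1, h[i] = 1 + Σ_k P[i][k]·h[k].
  h[0] = 1 + 1/5·h[0] + 1/10·h[2] + 1/10·h[3] + 3/10·h[4]
  h[2] = 1 + 3/10·h[0] + 1/5·h[2] + 1/10·h[3] + 1/5·h[4]
  h[3] = 1 + 1/5·h[0] + 2/5·h[2] + 1/10·h[3] + 1/5·h[4]
  h[4] = 1 + 3/10·h[0] + 3/10·h[2] + 1/10·h[3] + 1/5·h[4]
Solving the 4×4 linear system over states ≠ 1 gives exactly h = [10100/2131, 0, 11000/2131, 12190/2131, 12100/2131] (h[1] = 0 is the target).

h = [4.7396, 0.0000, 5.1619, 5.7203, 5.6781]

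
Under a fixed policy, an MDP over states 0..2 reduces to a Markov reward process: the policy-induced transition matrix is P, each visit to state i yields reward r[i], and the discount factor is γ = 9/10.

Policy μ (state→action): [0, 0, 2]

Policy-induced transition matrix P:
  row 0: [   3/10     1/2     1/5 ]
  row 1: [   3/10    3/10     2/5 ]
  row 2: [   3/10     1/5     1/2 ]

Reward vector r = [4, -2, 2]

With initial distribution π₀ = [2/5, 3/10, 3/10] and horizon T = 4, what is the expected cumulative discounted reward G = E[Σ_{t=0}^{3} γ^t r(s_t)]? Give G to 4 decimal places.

t=0: π = [0.4000, 0.3000, 0.3000], E[r] = 1.6000, γ^t·E[r] = 1.600000, running G = 1.600000
t=1: π = [0.3000, 0.3500, 0.3500], E[r] = 1.2000, γ^t·E[r] = 1.080000, running G = 2.680000
t=2: π = [0.3000, 0.3250, 0.3750], E[r] = 1.3000, γ^t·E[r] = 1.053000, running G = 3.733000
t=3: π = [0.3000, 0.3225, 0.3775], E[r] = 1.3100, γ^t·E[r] = 0.954990, running G = 4.687990

G = 4.6880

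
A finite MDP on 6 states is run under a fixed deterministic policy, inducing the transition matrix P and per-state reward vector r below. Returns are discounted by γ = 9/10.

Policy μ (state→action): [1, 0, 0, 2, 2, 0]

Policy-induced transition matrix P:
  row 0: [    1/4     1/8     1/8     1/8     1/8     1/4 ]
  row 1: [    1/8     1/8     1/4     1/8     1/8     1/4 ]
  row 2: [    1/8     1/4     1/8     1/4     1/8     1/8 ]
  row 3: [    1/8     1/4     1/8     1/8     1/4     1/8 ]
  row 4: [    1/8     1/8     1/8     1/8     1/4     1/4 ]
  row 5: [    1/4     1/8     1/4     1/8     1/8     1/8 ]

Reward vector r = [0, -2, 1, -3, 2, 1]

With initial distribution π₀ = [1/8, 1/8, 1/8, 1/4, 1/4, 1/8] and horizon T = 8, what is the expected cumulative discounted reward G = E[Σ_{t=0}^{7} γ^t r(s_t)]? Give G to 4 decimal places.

t=0: π = [0.1250, 0.1250, 0.1250, 0.2500, 0.2500, 0.1250], E[r] = -0.2500, γ^t·E[r] = -0.250000, running G = -0.250000
t=1: π = [0.1563, 0.1719, 0.1563, 0.1406, 0.1875, 0.1875], E[r] = -0.0469, γ^t·E[r] = -0.042188, running G = -0.292188
t=2: π = [0.1680, 0.1621, 0.1699, 0.1445, 0.1660, 0.1895], E[r] = -0.0664, γ^t·E[r] = -0.053789, running G = -0.345977
t=3: π = [0.1697, 0.1643, 0.1689, 0.1462, 0.1638, 0.1870], E[r] = -0.0837, γ^t·E[r] = -0.061047, running G = -0.407023
t=4: π = [0.1696, 0.1644, 0.1689, 0.1461, 0.1638, 0.1872], E[r] = -0.0835, γ^t·E[r] = -0.054782, running G = -0.461805
t=5: π = [0.1696, 0.1644, 0.1690, 0.1461, 0.1637, 0.1872], E[r] = -0.0835, γ^t·E[r] = -0.049283, running G = -0.511088
t=6: π = [0.1696, 0.1644, 0.1689, 0.1461, 0.1637, 0.1872], E[r] = -0.0835, γ^t·E[r] = -0.044374, running G = -0.555463
t=7: π = [0.1696, 0.1644, 0.1689, 0.1461, 0.1637, 0.1872], E[r] = -0.0835, γ^t·E[r] = -0.039936, running G = -0.595399

G = -0.5954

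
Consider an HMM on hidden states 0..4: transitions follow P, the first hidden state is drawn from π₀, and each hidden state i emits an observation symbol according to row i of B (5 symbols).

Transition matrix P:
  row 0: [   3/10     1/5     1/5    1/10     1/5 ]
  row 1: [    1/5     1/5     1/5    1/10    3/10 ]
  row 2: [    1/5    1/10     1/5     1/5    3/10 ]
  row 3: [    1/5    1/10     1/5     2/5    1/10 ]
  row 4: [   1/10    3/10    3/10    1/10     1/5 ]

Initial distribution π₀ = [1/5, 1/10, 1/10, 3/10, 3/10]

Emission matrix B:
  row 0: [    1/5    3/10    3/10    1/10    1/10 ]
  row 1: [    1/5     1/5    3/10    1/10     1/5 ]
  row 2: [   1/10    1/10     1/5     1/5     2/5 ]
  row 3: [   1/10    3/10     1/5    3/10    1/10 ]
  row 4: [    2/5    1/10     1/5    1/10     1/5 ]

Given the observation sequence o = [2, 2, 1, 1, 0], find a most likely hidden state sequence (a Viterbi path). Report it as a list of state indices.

t=0: δ = [6.000e-02, 3.000e-02, 2.000e-02, 6.000e-02, 6.000e-02]  (obs o_0=2)
t=1: δ = [5.400e-03, 5.400e-03, 3.600e-03, 4.800e-03, 2.400e-03]  ψ = [0, 4, 4, 3, 0]  (obs o_1=2)
t=2: δ = [4.860e-04, 2.160e-04, 1.080e-04, 5.760e-04, 1.620e-04]  ψ = [0, 0, 0, 3, 1]  (obs o_2=1)
t=3: δ = [4.374e-05, 1.944e-05, 1.152e-05, 6.912e-05, 9.720e-06]  ψ = [0, 0, 3, 3, 0]  (obs o_3=1)
t=4: δ = [2.765e-06, 1.750e-06, 1.382e-06, 2.765e-06, 3.499e-06]  ψ = [3, 0, 3, 3, 0]  (obs o_4=0)
backtrack: best end state = 4; path = [0, 0, 0, 0, 4]

path = [0, 0, 0, 0, 4]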